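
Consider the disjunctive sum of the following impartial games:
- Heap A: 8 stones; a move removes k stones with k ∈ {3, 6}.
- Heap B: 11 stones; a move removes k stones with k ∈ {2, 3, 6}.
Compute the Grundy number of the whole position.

3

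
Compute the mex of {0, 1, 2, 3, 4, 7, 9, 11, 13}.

The values 0, 1, 2, 3, 4 are all present; 5 is the first non-negative integer missing from the set.

5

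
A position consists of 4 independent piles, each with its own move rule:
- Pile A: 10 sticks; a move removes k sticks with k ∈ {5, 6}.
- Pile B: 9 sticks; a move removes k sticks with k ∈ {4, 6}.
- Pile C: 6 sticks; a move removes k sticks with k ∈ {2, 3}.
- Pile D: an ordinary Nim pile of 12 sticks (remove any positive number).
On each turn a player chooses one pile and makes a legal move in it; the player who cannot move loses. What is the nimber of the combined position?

For pile A, compute g(0), g(1), … with moves {5, 6}:
g(0) = mex{} = 0
g(1) = mex{} = 0
g(2) = mex{} = 0
g(3) = mex{} = 0
g(4) = mex{} = 0
g(5) = mex{0} = 1
g(6) = mex{0} = 1
g(7) = mex{0} = 1
g(8) = mex{0} = 1
g(9) = mex{0} = 1
g(10) = mex{0,1} = 2
So g(10) = 2.
Build the Grundy sequence for pile B with g(k) = mex{g(k−s) : s ∈ {4, 6}, s ≤ k}:
k:     0  1  2  3  4  5  6  7  8  9
g(k):  0  0  0  0  1  1  1  1  2  2
So g(9) = 2.
Grundy values for pile C (subtraction set {2, 3}):
k:     0  1  2  3  4  5  6
g(k):  0  0  1  1  2  0  0
So g(6) = 0.
Pile D is a plain Nim pile of size 12, so its Grundy value is 12.
The value of a disjunctive sum is the nim-sum of the parts.
Combined value = 2 XOR 2 XOR 0 XOR 12 = 12.

12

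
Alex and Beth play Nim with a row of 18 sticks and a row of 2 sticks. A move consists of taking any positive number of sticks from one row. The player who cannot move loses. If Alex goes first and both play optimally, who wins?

Alex wins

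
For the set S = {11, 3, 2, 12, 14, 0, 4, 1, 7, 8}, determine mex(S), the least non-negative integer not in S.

5

The values 0, 1, 2, 3, 4 are all present; 5 is the first non-negative integer missing from the set.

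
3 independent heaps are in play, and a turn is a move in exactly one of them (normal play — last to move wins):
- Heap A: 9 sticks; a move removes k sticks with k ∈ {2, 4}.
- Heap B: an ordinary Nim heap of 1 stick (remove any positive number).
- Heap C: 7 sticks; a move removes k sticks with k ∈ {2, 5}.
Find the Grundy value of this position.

For heap A, compute g(0), g(1), … with moves {2, 4}:
k:     0  1  2  3  4  5  6  7  8  9
g(k):  0  0  1  1  2  2  0  0  1  1
So g(9) = 1.
Heap B is a plain Nim heap of size 1, so its Grundy value is 1.
Build the Grundy sequence for heap C with g(k) = mex{g(k−s) : s ∈ {2, 5}, s ≤ k}:
g(0) = mex{} = 0
g(1) = mex{} = 0
g(2) = mex{0} = 1
g(3) = mex{0} = 1
g(4) = mex{1} = 0
g(5) = mex{0,1} = 2
g(6) = mex{0} = 1
g(7) = mex{1,2} = 0
So g(7) = 0.
By the Sprague-Grundy theorem, the Grundy value of a sum of independent games is the XOR of the component values.
Combined value = 1 ⊕ 1 ⊕ 0 = 0.

0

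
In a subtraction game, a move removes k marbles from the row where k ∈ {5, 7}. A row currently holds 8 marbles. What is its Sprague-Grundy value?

1

Compute g(0), g(1), … for moves {5, 7}:
k:     0  1  2  3  4  5  6  7  8
g(k):  0  0  0  0  0  1  1  1  1
So g(8) = 1.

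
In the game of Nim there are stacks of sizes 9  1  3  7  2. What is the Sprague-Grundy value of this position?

14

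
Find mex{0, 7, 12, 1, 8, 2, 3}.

4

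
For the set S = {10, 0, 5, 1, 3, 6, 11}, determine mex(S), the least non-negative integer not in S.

2

The values 0, 1 are all present; 2 is the first non-negative integer missing from the set.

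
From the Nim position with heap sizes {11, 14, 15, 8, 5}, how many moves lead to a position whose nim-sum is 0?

3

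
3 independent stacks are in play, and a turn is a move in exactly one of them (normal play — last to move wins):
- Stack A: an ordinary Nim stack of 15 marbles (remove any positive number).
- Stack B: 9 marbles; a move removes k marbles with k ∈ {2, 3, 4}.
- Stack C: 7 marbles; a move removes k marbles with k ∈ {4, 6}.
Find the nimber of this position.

Stack A is a plain Nim stack of size 15, so its Grundy value is 15.
Build the Grundy sequence for stack B with g(k) = mex{g(k−s) : s ∈ {2, 3, 4}, s ≤ k}:
k:     0  1  2  3  4  5  6  7  8  9
g(k):  0  0  1  1  2  2  0  0  1  1
So g(9) = 1.
Build the Grundy sequence for stack C with g(k) = mex{g(k−s) : s ∈ {4, 6}, s ≤ k}:
k:     0  1  2  3  4  5  6  7
g(k):  0  0  0  0  1  1  1  1
So g(7) = 1.
The value of a disjunctive sum is the nim-sum of the parts.
Combined value = 15 XOR 1 XOR 1 = 15.

15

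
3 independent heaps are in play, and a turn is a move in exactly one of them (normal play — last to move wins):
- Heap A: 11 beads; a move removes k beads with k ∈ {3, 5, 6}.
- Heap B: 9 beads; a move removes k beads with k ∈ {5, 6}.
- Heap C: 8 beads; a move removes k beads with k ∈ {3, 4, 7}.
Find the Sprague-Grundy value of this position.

For heap A, compute g(0), g(1), … with moves {3, 5, 6}:
g(0) = mex{} = 0
g(1) = mex{} = 0
g(2) = mex{} = 0
g(3) = mex{0} = 1
g(4) = mex{0} = 1
g(5) = mex{0} = 1
g(6) = mex{0,1} = 2
g(7) = mex{0,1} = 2
g(8) = mex{0,1} = 2
g(9) = mex{1,2} = 0
g(10) = mex{1,2} = 0
g(11) = mex{1,2} = 0
So g(11) = 0.
Grundy values for heap B (subtraction set {5, 6}):
k:     0  1  2  3  4  5  6  7  8  9
g(k):  0  0  0  0  0  1  1  1  1  1
So g(9) = 1.
For heap C, compute g(0), g(1), … with moves {3, 4, 7}:
g(0) = mex{} = 0
g(1) = mex{} = 0
g(2) = mex{} = 0
g(3) = mex{0} = 1
g(4) = mex{0} = 1
g(5) = mex{0} = 1
g(6) = mex{0,1} = 2
g(7) = mex{0,1} = 2
g(8) = mex{0,1} = 2
So g(8) = 2.
The value of a disjunctive sum is the nim-sum of the parts.
Combined value = 0 ⊕ 1 ⊕ 2 = 3.

3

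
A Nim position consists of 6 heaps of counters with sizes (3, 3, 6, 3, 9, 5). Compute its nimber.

Nim-sum: 3 ⊕ 3 ⊕ 6 ⊕ 3 ⊕ 9 ⊕ 5 = 9.

9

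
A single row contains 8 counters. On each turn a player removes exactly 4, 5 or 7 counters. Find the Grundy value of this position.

Build the Grundy sequence with g(k) = mex{g(k−s) : s ∈ {4, 5, 7}, s ≤ k}:
k:     0  1  2  3  4  5  6  7  8
g(k):  0  0  0  0  1  1  1  1  2
So g(8) = 2.

2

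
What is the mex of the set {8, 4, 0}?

0 is in the set but 1 is not, so the mex is 1.

1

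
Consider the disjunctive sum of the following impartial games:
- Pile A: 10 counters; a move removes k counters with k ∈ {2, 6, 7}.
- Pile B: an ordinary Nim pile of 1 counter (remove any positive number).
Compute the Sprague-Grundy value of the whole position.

2

For pile A, compute g(0), g(1), … with moves {2, 6, 7}:
g(0) = mex{} = 0
g(1) = mex{} = 0
g(2) = mex{0} = 1
g(3) = mex{0} = 1
g(4) = mex{1} = 0
g(5) = mex{1} = 0
g(6) = mex{0} = 1
g(7) = mex{0} = 1
g(8) = mex{0,1} = 2
g(9) = mex{1} = 0
g(10) = mex{0,1,2} = 3
So g(10) = 3.
Pile B is a plain Nim pile of size 1, so its Grundy value is 1.
The value of a disjunctive sum is the nim-sum of the parts.
Combined value = 3 XOR 1 = 2.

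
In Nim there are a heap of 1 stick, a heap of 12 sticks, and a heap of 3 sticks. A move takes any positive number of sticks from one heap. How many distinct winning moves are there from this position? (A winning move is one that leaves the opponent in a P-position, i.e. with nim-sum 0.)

1

Bitwise XOR of the heap sizes:
  0001  (1)
  1100  (12)
  0011  (3)
  ----
  1110  (14)
The overall nim-sum is X = 14. A heap of size p has a winning move iff p XOR X < p (reduce it to p XOR X).
  1: 1 XOR 14 = 15 ≥ 1 — no move.
  12: 12 XOR 14 = 2 < 12 — winning move (to 2).
  3: 3 XOR 14 = 13 ≥ 3 — no move.
That gives 1 winning move.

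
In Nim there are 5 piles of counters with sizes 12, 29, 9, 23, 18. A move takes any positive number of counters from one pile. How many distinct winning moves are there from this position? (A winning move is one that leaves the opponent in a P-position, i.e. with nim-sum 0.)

Compute the nim-sum pairwise:
12 ^ 29 = 17
17 ^ 9 = 24
24 ^ 23 = 15
15 ^ 18 = 29
The overall nim-sum is X = 29. A pile of size p has a winning move iff p XOR X < p (reduce it to p XOR X).
  12: 12 XOR 29 = 17 ≥ 12 — no move.
  29: 29 XOR 29 = 0 < 29 — winning move (to 0).
  9: 9 XOR 29 = 20 ≥ 9 — no move.
  23: 23 XOR 29 = 10 < 23 — winning move (to 10).
  18: 18 XOR 29 = 15 < 18 — winning move (to 15).
That gives 3 winning moves.

3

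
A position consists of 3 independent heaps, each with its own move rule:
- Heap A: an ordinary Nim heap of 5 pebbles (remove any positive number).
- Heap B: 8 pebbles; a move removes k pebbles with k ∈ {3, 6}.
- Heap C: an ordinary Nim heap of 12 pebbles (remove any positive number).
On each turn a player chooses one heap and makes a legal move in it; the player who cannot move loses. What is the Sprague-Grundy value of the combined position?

11

Heap A is a plain Nim heap of size 5, so its Grundy value is 5.
For heap B, compute g(0), g(1), … with moves {3, 6}:
g(0) = mex{} = 0
g(1) = mex{} = 0
g(2) = mex{} = 0
g(3) = mex{0} = 1
g(4) = mex{0} = 1
g(5) = mex{0} = 1
g(6) = mex{0,1} = 2
g(7) = mex{0,1} = 2
g(8) = mex{0,1} = 2
So g(8) = 2.
Heap C is a plain Nim heap of size 12, so its Grundy value is 12.
The value of a disjunctive sum is the nim-sum of the parts.
Combined value = 5 ⊕ 2 ⊕ 12 = 11.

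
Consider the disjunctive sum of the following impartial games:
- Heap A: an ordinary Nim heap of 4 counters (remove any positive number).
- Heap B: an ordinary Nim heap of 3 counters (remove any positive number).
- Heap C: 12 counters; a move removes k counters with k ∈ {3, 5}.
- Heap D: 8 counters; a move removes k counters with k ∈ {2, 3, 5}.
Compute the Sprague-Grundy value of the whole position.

6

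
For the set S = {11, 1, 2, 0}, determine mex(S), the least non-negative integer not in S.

3

The values 0, 1, 2 are all present; 3 is the first non-negative integer missing from the set.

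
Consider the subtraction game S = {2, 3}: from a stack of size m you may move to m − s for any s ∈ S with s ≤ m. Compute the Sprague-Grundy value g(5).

0

Compute g(0), g(1), … for moves {2, 3}:
g(0) = mex{} = 0
g(1) = mex{} = 0
g(2) = mex{0} = 1
g(3) = mex{0} = 1
g(4) = mex{0,1} = 2
g(5) = mex{1} = 0
So g(5) = 0.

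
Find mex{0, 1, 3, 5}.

The values 0, 1 are all present; 2 is the first non-negative integer missing from the set.

2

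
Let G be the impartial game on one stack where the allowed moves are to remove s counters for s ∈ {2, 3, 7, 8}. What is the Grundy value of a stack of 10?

0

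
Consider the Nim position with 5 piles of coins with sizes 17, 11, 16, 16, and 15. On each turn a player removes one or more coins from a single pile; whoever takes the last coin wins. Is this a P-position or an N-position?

N-position

Bitwise XOR of the heap sizes:
  10001  (17)
  01011  (11)
  10000  (16)
  10000  (16)
  01111  (15)
  -----
  10101  (21)
The nim-sum is 21 ≠ 0, so this is an N-position: the player to move can win.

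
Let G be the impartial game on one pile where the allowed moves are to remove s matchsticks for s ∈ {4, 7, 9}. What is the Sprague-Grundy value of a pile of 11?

Grundy values for subtraction set {4, 7, 9}:
k:     0  1  2  3  4  5  6  7  8  9 10 11
g(k):  0  0  0  0  1  1  1  1  2  2  2  2
So g(11) = 2.

2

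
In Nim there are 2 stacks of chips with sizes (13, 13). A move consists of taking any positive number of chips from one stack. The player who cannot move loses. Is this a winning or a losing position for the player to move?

Compute the nim-sum pairwise:
13 XOR 13 = 0
The nim-sum is 0, so this is a P-position: the player to move is in a losing position under optimal play.

Losing position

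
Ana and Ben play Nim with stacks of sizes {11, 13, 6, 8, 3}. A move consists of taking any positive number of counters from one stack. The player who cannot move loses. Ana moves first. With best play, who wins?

Compute the nim-sum pairwise:
11 ^ 13 = 6
6 ^ 6 = 0
0 ^ 8 = 8
8 ^ 3 = 11
The nim-sum is 11 ≠ 0, so this is an N-position: the player to move can win; Ana has a winning move.

Ana wins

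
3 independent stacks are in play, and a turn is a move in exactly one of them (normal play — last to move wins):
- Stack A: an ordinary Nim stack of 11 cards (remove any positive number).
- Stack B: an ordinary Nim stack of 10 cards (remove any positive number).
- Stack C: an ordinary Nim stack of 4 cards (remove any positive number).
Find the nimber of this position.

5

Stack A is a plain Nim stack of size 11, so its Grundy value is 11.
Stack B is a plain Nim stack of size 10, so its Grundy value is 10.
Stack C is a plain Nim stack of size 4, so its Grundy value is 4.
The value of a disjunctive sum is the nim-sum of the parts.
Combined value = 11 ⊕ 10 ⊕ 4 = 5.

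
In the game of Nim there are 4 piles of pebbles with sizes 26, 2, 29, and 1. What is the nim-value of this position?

Nim-sum: 26 XOR 2 XOR 29 XOR 1 = 4.

4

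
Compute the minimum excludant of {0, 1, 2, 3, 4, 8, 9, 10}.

5

The values 0, 1, 2, 3, 4 are all present; 5 is the first non-negative integer missing from the set.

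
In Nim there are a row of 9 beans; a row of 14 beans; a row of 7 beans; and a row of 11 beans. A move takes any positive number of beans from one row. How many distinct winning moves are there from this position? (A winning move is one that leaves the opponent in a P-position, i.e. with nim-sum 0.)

3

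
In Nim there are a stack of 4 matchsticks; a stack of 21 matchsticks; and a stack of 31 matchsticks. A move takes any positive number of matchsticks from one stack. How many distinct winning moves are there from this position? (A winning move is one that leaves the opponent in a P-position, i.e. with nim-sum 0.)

1

Nim-sum: 4 ⊕ 21 ⊕ 31 = 14.
The overall nim-sum is X = 14. A stack of size p has a winning move iff p XOR X < p (reduce it to p XOR X).
  4: 4 XOR 14 = 10 ≥ 4 — no move.
  21: 21 XOR 14 = 27 ≥ 21 — no move.
  31: 31 XOR 14 = 17 < 31 — winning move (to 17).
That gives 1 winning move.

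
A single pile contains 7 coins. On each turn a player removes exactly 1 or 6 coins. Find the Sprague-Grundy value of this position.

0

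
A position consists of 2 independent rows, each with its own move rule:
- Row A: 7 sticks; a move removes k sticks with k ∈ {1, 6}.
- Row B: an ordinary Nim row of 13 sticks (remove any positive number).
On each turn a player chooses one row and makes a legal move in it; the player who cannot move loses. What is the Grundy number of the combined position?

13

Grundy values for row A (subtraction set {1, 6}):
g(0) = mex{} = 0
g(1) = mex{0} = 1
g(2) = mex{1} = 0
g(3) = mex{0} = 1
g(4) = mex{1} = 0
g(5) = mex{0} = 1
g(6) = mex{0,1} = 2
g(7) = mex{1,2} = 0
So g(7) = 0.
Row B is a plain Nim row of size 13, so its Grundy value is 13.
By the Sprague-Grundy theorem, the Grundy value of a sum of independent games is the XOR of the component values.
Combined value = 0 XOR 13 = 13.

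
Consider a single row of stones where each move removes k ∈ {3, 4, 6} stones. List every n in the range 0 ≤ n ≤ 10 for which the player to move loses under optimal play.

0, 1, 2, 9, 10

Compute g(0), g(1), … for moves {3, 4, 6}:
k:     0  1  2  3  4  5  6  7  8  9 10
g(k):  0  0  0  1  1  1  2  2  2  0  0
The P-positions (g = 0) in 0..10 are 0, 1, 2, 9, 10.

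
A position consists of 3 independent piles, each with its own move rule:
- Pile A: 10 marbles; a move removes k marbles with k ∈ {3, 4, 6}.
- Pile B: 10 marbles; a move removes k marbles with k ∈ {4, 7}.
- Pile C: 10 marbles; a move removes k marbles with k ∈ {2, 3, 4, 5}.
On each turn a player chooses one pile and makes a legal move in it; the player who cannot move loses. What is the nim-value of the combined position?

3

For pile A, compute g(0), g(1), … with moves {3, 4, 6}:
k:     0  1  2  3  4  5  6  7  8  9 10
g(k):  0  0  0  1  1  1  2  2  2  0  0
So g(10) = 0.
Build the Grundy sequence for pile B with g(k) = mex{g(k−s) : s ∈ {4, 7}, s ≤ k}:
k:     0  1  2  3  4  5  6  7  8  9 10
g(k):  0  0  0  0  1  1  1  1  2  2  2
So g(10) = 2.
For pile C, compute g(0), g(1), … with moves {2, 3, 4, 5}:
g(0) = mex{} = 0
g(1) = mex{} = 0
g(2) = mex{0} = 1
g(3) = mex{0} = 1
g(4) = mex{0,1} = 2
g(5) = mex{0,1} = 2
g(6) = mex{0,1,2} = 3
g(7) = mex{1,2} = 0
g(8) = mex{1,2,3} = 0
g(9) = mex{0,2,3} = 1
g(10) = mex{0,2,3} = 1
So g(10) = 1.
The value of a disjunctive sum is the nim-sum of the parts.
Combined value = 0 ⊕ 2 ⊕ 1 = 3.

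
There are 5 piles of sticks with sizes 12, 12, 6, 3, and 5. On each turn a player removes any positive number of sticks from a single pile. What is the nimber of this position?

0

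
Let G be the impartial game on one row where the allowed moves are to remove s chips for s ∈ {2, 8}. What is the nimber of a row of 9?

Grundy values for subtraction set {2, 8}:
k:     0  1  2  3  4  5  6  7  8  9
g(k):  0  0  1  1  0  0  1  1  2  2
So g(9) = 2.

2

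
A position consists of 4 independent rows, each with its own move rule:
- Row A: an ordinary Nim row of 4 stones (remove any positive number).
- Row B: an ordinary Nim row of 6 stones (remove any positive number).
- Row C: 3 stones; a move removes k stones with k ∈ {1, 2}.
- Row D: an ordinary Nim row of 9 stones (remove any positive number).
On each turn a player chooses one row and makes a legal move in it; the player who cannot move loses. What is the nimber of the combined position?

11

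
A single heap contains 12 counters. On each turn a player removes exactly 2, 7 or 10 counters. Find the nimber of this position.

2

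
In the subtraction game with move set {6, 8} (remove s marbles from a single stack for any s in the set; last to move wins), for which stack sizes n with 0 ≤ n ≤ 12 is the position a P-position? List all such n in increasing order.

Grundy values for subtraction set {6, 8}:
g(0) = mex{} = 0
g(1) = mex{} = 0
g(2) = mex{} = 0
g(3) = mex{} = 0
g(4) = mex{} = 0
g(5) = mex{} = 0
g(6) = mex{0} = 1
g(7) = mex{0} = 1
g(8) = mex{0} = 1
g(9) = mex{0} = 1
g(10) = mex{0} = 1
g(11) = mex{0} = 1
g(12) = mex{0,1} = 2
The P-positions (g = 0) in 0..12 are 0, 1, 2, 3, 4, 5.

0, 1, 2, 3, 4, 5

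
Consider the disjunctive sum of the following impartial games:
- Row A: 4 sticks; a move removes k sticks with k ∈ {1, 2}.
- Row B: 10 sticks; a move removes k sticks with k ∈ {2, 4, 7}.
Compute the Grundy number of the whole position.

Grundy values for row A (subtraction set {1, 2}):
k:     0  1  2  3  4
g(k):  0  1  2  0  1
So g(4) = 1.
For row B, compute g(0), g(1), … with moves {2, 4, 7}:
g(0) = mex{} = 0
g(1) = mex{} = 0
g(2) = mex{0} = 1
g(3) = mex{0} = 1
g(4) = mex{0,1} = 2
g(5) = mex{0,1} = 2
g(6) = mex{1,2} = 0
g(7) = mex{0,1,2} = 3
g(8) = mex{0,2} = 1
g(9) = mex{1,2,3} = 0
g(10) = mex{0,1} = 2
So g(10) = 2.
The value of a disjunctive sum is the nim-sum of the parts.
Combined value = 1 ⊕ 2 = 3.

3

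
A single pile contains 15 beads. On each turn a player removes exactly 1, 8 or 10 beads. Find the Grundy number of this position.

0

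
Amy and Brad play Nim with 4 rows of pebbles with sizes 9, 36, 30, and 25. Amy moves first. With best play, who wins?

Amy wins

Compute the nim-sum pairwise:
9 XOR 36 = 45
45 XOR 30 = 51
51 XOR 25 = 42
The nim-sum is 42 ≠ 0, so this is an N-position: the player to move can win; Amy has a winning move.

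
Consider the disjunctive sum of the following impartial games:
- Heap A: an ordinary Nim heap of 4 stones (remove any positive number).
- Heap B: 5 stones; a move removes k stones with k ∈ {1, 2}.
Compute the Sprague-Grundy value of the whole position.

Heap A is a plain Nim heap of size 4, so its Grundy value is 4.
Grundy values for heap B (subtraction set {1, 2}):
k:     0  1  2  3  4  5
g(k):  0  1  2  0  1  2
So g(5) = 2.
The value of a disjunctive sum is the nim-sum of the parts.
Combined value = 4 ⊕ 2 = 6.

6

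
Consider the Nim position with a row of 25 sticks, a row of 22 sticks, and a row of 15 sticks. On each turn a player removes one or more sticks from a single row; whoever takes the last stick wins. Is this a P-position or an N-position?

P-position

Nim-sum: 25 ^ 22 ^ 15 = 0.
The nim-sum is 0, so this is a P-position: the player to move is in a losing position under optimal play.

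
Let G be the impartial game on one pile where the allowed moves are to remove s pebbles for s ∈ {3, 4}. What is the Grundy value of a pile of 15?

Compute g(0), g(1), … for moves {3, 4}:
k:     0  1  2  3  4  5  6  7  8  9 10 11 12 13 14 15
g(k):  0  0  0  1  1  1  2  0  0  0  1  1  1  2  0  0
So g(15) = 0.

0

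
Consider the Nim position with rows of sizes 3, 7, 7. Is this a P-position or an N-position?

Write each in binary and XOR column by column:
  011  (3)
  111  (7)
  111  (7)
  ---
  011  (3)
The nim-sum is 3 ≠ 0, so this is an N-position: the player to move can win.

N-position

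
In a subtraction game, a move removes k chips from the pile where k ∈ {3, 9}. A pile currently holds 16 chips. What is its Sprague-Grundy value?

Build the Grundy sequence with g(k) = mex{g(k−s) : s ∈ {3, 9}, s ≤ k}:
k:     0  1  2  3  4  5  6  7  8  9 10 11 12 13 14 15 16
g(k):  0  0  0  1  1  1  0  0  0  1  1  1  0  0  0  1  1
So g(16) = 1.

1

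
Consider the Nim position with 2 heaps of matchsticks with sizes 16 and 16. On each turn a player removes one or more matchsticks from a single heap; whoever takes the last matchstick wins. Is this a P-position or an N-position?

Bitwise XOR of the heap sizes:
  10000  (16)
  10000  (16)
  -----
  00000  (0)
The nim-sum is 0, so this is a P-position: the player to move is in a losing position under optimal play.

P-position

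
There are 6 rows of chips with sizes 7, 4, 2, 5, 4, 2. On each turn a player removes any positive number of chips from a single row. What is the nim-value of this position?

Nim-sum: 7 ⊕ 4 ⊕ 2 ⊕ 5 ⊕ 4 ⊕ 2 = 2.

2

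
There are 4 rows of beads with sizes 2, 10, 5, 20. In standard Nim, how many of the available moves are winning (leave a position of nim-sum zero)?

Bitwise XOR of the heap sizes:
  00010  (2)
  01010  (10)
  00101  (5)
  10100  (20)
  -----
  11001  (25)
The overall nim-sum is X = 25. A row of size p has a winning move iff p XOR X < p (reduce it to p XOR X).
  2: 2 XOR 25 = 27 ≥ 2 — no move.
  10: 10 XOR 25 = 19 ≥ 10 — no move.
  5: 5 XOR 25 = 28 ≥ 5 — no move.
  20: 20 XOR 25 = 13 < 20 — winning move (to 13).
That gives 1 winning move.

1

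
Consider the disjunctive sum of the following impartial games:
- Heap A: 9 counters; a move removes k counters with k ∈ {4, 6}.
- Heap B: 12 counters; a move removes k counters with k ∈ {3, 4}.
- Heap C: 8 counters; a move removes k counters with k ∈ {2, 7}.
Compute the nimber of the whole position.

Build the Grundy sequence for heap A with g(k) = mex{g(k−s) : s ∈ {4, 6}, s ≤ k}:
g(0) = mex{} = 0
g(1) = mex{} = 0
g(2) = mex{} = 0
g(3) = mex{} = 0
g(4) = mex{0} = 1
g(5) = mex{0} = 1
g(6) = mex{0} = 1
g(7) = mex{0} = 1
g(8) = mex{0,1} = 2
g(9) = mex{0,1} = 2
So g(9) = 2.
Grundy values for heap B (subtraction set {3, 4}):
g(0) = mex{} = 0
g(1) = mex{} = 0
g(2) = mex{} = 0
g(3) = mex{0} = 1
g(4) = mex{0} = 1
g(5) = mex{0} = 1
g(6) = mex{0,1} = 2
g(7) = mex{1} = 0
g(8) = mex{1} = 0
g(9) = mex{1,2} = 0
g(10) = mex{0,2} = 1
g(11) = mex{0} = 1
g(12) = mex{0} = 1
So g(12) = 1.
For heap C, compute g(0), g(1), … with moves {2, 7}:
g(0) = mex{} = 0
g(1) = mex{} = 0
g(2) = mex{0} = 1
g(3) = mex{0} = 1
g(4) = mex{1} = 0
g(5) = mex{1} = 0
g(6) = mex{0} = 1
g(7) = mex{0} = 1
g(8) = mex{0,1} = 2
So g(8) = 2.
The value of a disjunctive sum is the nim-sum of the parts.
Combined value = 2 ⊕ 1 ⊕ 2 = 1.

1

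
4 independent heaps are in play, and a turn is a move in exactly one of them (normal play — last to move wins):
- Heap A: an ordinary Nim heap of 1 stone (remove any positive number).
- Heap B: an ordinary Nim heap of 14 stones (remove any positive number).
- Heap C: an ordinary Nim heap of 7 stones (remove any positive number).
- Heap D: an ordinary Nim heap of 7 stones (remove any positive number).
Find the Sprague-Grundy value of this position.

15

Heap A is a plain Nim heap of size 1, so its Grundy value is 1.
Heap B is a plain Nim heap of size 14, so its Grundy value is 14.
Heap C is a plain Nim heap of size 7, so its Grundy value is 7.
Heap D is a plain Nim heap of size 7, so its Grundy value is 7.
By the Sprague-Grundy theorem, the Grundy value of a sum of independent games is the XOR of the component values.
Combined value = 1 ⊕ 14 ⊕ 7 ⊕ 7 = 15.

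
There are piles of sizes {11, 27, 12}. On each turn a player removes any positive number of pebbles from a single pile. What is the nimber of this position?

28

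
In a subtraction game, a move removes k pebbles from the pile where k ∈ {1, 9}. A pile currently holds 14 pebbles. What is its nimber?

Compute g(0), g(1), … for moves {1, 9}:
g(0) = mex{} = 0
g(1) = mex{0} = 1
g(2) = mex{1} = 0
g(3) = mex{0} = 1
g(4) = mex{1} = 0
g(5) = mex{0} = 1
g(6) = mex{1} = 0
g(7) = mex{0} = 1
g(8) = mex{1} = 0
g(9) = mex{0} = 1
g(10) = mex{1} = 0
g(11) = mex{0} = 1
g(12) = mex{1} = 0
g(13) = mex{0} = 1
g(14) = mex{1} = 0
So g(14) = 0.

0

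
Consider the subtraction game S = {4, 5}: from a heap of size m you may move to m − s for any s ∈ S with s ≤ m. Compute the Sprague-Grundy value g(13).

1

Grundy values for subtraction set {4, 5}:
g(0) = mex{} = 0
g(1) = mex{} = 0
g(2) = mex{} = 0
g(3) = mex{} = 0
g(4) = mex{0} = 1
g(5) = mex{0} = 1
g(6) = mex{0} = 1
g(7) = mex{0} = 1
g(8) = mex{0,1} = 2
g(9) = mex{1} = 0
g(10) = mex{1} = 0
g(11) = mex{1} = 0
g(12) = mex{1,2} = 0
g(13) = mex{0,2} = 1
So g(13) = 1.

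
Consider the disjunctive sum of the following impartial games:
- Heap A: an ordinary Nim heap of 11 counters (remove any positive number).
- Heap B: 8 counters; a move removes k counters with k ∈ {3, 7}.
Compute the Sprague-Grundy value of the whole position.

Heap A is a plain Nim heap of size 11, so its Grundy value is 11.
Build the Grundy sequence for heap B with g(k) = mex{g(k−s) : s ∈ {3, 7}, s ≤ k}:
g(0) = mex{} = 0
g(1) = mex{} = 0
g(2) = mex{} = 0
g(3) = mex{0} = 1
g(4) = mex{0} = 1
g(5) = mex{0} = 1
g(6) = mex{1} = 0
g(7) = mex{0,1} = 2
g(8) = mex{0,1} = 2
So g(8) = 2.
The value of a disjunctive sum is the nim-sum of the parts.
Combined value = 11 ⊕ 2 = 9.

9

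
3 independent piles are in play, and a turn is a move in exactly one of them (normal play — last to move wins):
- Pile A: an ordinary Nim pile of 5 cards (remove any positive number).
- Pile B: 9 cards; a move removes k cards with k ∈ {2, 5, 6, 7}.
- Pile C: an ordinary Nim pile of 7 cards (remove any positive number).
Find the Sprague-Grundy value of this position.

0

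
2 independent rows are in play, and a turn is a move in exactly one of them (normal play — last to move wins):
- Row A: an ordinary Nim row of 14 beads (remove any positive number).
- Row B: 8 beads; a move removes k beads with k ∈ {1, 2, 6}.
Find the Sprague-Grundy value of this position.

Row A is a plain Nim row of size 14, so its Grundy value is 14.
For row B, compute g(0), g(1), … with moves {1, 2, 6}:
g(0) = mex{} = 0
g(1) = mex{0} = 1
g(2) = mex{0,1} = 2
g(3) = mex{1,2} = 0
g(4) = mex{0,2} = 1
g(5) = mex{0,1} = 2
g(6) = mex{0,1,2} = 3
g(7) = mex{1,2,3} = 0
g(8) = mex{0,2,3} = 1
So g(8) = 1.
By the Sprague-Grundy theorem, the Grundy value of a sum of independent games is the XOR of the component values.
Combined value = 14 ⊕ 1 = 15.

15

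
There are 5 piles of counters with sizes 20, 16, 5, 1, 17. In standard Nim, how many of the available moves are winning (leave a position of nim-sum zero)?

3

Nim-sum: 20 ⊕ 16 ⊕ 5 ⊕ 1 ⊕ 17 = 17.
The overall nim-sum is X = 17. A pile of size p has a winning move iff p XOR X < p (reduce it to p XOR X).
  20: 20 XOR 17 = 5 < 20 — winning move (to 5).
  16: 16 XOR 17 = 1 < 16 — winning move (to 1).
  5: 5 XOR 17 = 20 ≥ 5 — no move.
  1: 1 XOR 17 = 16 ≥ 1 — no move.
  17: 17 XOR 17 = 0 < 17 — winning move (to 0).
That gives 3 winning moves.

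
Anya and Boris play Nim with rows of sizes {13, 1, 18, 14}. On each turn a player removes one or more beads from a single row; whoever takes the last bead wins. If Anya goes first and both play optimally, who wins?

Anya wins

Compute the nim-sum pairwise:
13 ^ 1 = 12
12 ^ 18 = 30
30 ^ 14 = 16
The nim-sum is 16 ≠ 0, so this is an N-position: the player to move can win; Anya has a winning move.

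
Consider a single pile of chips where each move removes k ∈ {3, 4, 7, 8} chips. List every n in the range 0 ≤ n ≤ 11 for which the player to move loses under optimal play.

0, 1, 2, 11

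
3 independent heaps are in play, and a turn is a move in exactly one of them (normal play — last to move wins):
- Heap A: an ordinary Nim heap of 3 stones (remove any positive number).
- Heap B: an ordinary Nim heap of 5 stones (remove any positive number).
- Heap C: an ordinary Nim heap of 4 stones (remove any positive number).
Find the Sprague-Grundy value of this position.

Heap A is a plain Nim heap of size 3, so its Grundy value is 3.
Heap B is a plain Nim heap of size 5, so its Grundy value is 5.
Heap C is a plain Nim heap of size 4, so its Grundy value is 4.
The value of a disjunctive sum is the nim-sum of the parts.
Combined value = 3 ⊕ 5 ⊕ 4 = 2.

2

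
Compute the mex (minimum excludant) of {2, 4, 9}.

0

0 is not in the set, so the mex is 0.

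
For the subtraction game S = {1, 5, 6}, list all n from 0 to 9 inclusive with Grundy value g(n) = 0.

0, 2, 4

Build the Grundy sequence with g(k) = mex{g(k−s) : s ∈ {1, 5, 6}, s ≤ k}:
k:     0  1  2  3  4  5  6  7  8  9
g(k):  0  1  0  1  0  1  2  3  2  3
The P-positions (g = 0) in 0..9 are 0, 2, 4.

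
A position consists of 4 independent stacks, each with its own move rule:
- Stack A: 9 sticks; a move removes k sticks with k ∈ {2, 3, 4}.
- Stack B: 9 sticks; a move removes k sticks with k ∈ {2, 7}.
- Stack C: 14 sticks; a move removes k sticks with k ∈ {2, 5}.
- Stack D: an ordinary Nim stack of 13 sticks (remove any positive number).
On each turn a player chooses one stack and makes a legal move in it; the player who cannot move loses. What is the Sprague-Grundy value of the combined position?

12

Grundy values for stack A (subtraction set {2, 3, 4}):
k:     0  1  2  3  4  5  6  7  8  9
g(k):  0  0  1  1  2  2  0  0  1  1
So g(9) = 1.
For stack B, compute g(0), g(1), … with moves {2, 7}:
k:     0  1  2  3  4  5  6  7  8  9
g(k):  0  0  1  1  0  0  1  1  2  0
So g(9) = 0.
For stack C, compute g(0), g(1), … with moves {2, 5}:
k:     0  1  2  3  4  5  6  7  8  9 10 11 12 13 14
g(k):  0  0  1  1  0  2  1  0  0  1  1  0  2  1  0
So g(14) = 0.
Stack D is a plain Nim stack of size 13, so its Grundy value is 13.
The value of a disjunctive sum is the nim-sum of the parts.
Combined value = 1 XOR 0 XOR 0 XOR 13 = 12.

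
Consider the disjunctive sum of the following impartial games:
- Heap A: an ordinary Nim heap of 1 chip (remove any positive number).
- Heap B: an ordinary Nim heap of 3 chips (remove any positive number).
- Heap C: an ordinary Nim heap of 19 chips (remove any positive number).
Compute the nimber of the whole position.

Heap A is a plain Nim heap of size 1, so its Grundy value is 1.
Heap B is a plain Nim heap of size 3, so its Grundy value is 3.
Heap C is a plain Nim heap of size 19, so its Grundy value is 19.
The value of a disjunctive sum is the nim-sum of the parts.
Combined value = 1 ⊕ 3 ⊕ 19 = 17.

17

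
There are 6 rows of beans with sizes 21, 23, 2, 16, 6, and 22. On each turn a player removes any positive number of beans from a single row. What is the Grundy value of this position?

0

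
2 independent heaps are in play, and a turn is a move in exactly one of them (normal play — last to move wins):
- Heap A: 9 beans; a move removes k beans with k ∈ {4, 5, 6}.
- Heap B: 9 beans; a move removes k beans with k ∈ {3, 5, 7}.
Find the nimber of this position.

For heap A, compute g(0), g(1), … with moves {4, 5, 6}:
g(0) = mex{} = 0
g(1) = mex{} = 0
g(2) = mex{} = 0
g(3) = mex{} = 0
g(4) = mex{0} = 1
g(5) = mex{0} = 1
g(6) = mex{0} = 1
g(7) = mex{0} = 1
g(8) = mex{0,1} = 2
g(9) = mex{0,1} = 2
So g(9) = 2.
Build the Grundy sequence for heap B with g(k) = mex{g(k−s) : s ∈ {3, 5, 7}, s ≤ k}:
k:     0  1  2  3  4  5  6  7  8  9
g(k):  0  0  0  1  1  1  2  2  2  3
So g(9) = 3.
The value of a disjunctive sum is the nim-sum of the parts.
Combined value = 2 XOR 3 = 1.

1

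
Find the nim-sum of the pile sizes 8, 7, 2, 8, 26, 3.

Bitwise XOR of the heap sizes:
  01000  (8)
  00111  (7)
  00010  (2)
  01000  (8)
  11010  (26)
  00011  (3)
  -----
  11100  (28)

28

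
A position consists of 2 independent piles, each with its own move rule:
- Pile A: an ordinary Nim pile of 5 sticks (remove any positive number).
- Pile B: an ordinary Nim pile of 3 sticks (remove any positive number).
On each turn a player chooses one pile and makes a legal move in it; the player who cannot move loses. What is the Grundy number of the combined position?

Pile A is a plain Nim pile of size 5, so its Grundy value is 5.
Pile B is a plain Nim pile of size 3, so its Grundy value is 3.
The value of a disjunctive sum is the nim-sum of the parts.
Combined value = 5 ⊕ 3 = 6.

6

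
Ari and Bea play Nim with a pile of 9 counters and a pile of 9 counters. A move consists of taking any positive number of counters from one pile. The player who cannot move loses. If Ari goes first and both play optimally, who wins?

Bea wins

Nim-sum: 9 XOR 9 = 0.
The nim-sum is 0, so this is a P-position: the player to move is in a losing position under optimal play; Ari is about to move from it and so loses — Bea wins.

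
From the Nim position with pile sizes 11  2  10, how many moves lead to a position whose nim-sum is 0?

Write each in binary and XOR column by column:
  1011  (11)
  0010  (2)
  1010  (10)
  ----
  0011  (3)
The overall nim-sum is X = 3. A pile of size p has a winning move iff p XOR X < p (reduce it to p XOR X).
  11: 11 XOR 3 = 8 < 11 — winning move (to 8).
  2: 2 XOR 3 = 1 < 2 — winning move (to 1).
  10: 10 XOR 3 = 9 < 10 — winning move (to 9).
That gives 3 winning moves.

3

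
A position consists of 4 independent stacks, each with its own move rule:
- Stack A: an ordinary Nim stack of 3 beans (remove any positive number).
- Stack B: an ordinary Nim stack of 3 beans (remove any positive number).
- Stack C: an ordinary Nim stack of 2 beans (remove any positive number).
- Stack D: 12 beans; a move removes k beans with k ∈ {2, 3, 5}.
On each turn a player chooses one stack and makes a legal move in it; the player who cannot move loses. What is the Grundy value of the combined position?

0

Stack A is a plain Nim stack of size 3, so its Grundy value is 3.
Stack B is a plain Nim stack of size 3, so its Grundy value is 3.
Stack C is a plain Nim stack of size 2, so its Grundy value is 2.
Grundy values for stack D (subtraction set {2, 3, 5}):
k:     0  1  2  3  4  5  6  7  8  9 10 11 12
g(k):  0  0  1  1  2  2  3  0  0  1  1  2  2
So g(12) = 2.
The value of a disjunctive sum is the nim-sum of the parts.
Combined value = 3 ⊕ 3 ⊕ 2 ⊕ 2 = 0.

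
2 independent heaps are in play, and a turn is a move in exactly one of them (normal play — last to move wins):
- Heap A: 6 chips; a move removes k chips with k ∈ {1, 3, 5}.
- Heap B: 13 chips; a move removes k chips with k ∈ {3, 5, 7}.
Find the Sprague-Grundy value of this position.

1

Build the Grundy sequence for heap A with g(k) = mex{g(k−s) : s ∈ {1, 3, 5}, s ≤ k}:
g(0) = mex{} = 0
g(1) = mex{0} = 1
g(2) = mex{1} = 0
g(3) = mex{0} = 1
g(4) = mex{1} = 0
g(5) = mex{0} = 1
g(6) = mex{1} = 0
So g(6) = 0.
Grundy values for heap B (subtraction set {3, 5, 7}):
g(0) = mex{} = 0
g(1) = mex{} = 0
g(2) = mex{} = 0
g(3) = mex{0} = 1
g(4) = mex{0} = 1
g(5) = mex{0} = 1
g(6) = mex{0,1} = 2
g(7) = mex{0,1} = 2
g(8) = mex{0,1} = 2
g(9) = mex{0,1,2} = 3
g(10) = mex{1,2} = 0
g(11) = mex{1,2} = 0
g(12) = mex{1,2,3} = 0
g(13) = mex{0,2} = 1
So g(13) = 1.
By the Sprague-Grundy theorem, the Grundy value of a sum of independent games is the XOR of the component values.
Combined value = 0 XOR 1 = 1.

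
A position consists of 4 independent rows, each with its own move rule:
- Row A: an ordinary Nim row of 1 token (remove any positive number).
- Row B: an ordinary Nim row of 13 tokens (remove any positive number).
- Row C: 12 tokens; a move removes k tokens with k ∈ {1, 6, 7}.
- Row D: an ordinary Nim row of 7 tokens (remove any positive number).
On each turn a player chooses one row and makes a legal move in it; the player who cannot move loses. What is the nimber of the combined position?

Row A is a plain Nim row of size 1, so its Grundy value is 1.
Row B is a plain Nim row of size 13, so its Grundy value is 13.
For row C, compute g(0), g(1), … with moves {1, 6, 7}:
k:     0  1  2  3  4  5  6  7  8  9 10 11 12
g(k):  0  1  0  1  0  1  2  3  2  3  2  3  0
So g(12) = 0.
Row D is a plain Nim row of size 7, so its Grundy value is 7.
The value of a disjunctive sum is the nim-sum of the parts.
Combined value = 1 XOR 13 XOR 0 XOR 7 = 11.

11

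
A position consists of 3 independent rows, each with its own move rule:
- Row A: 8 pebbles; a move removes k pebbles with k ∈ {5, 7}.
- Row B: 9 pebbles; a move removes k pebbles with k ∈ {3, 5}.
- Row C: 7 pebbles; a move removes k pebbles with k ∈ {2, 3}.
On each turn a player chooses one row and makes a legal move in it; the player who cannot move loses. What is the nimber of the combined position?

Grundy values for row A (subtraction set {5, 7}):
k:     0  1  2  3  4  5  6  7  8
g(k):  0  0  0  0  0  1  1  1  1
So g(8) = 1.
Grundy values for row B (subtraction set {3, 5}):
g(0) = mex{} = 0
g(1) = mex{} = 0
g(2) = mex{} = 0
g(3) = mex{0} = 1
g(4) = mex{0} = 1
g(5) = mex{0} = 1
g(6) = mex{0,1} = 2
g(7) = mex{0,1} = 2
g(8) = mex{1} = 0
g(9) = mex{1,2} = 0
So g(9) = 0.
Grundy values for row C (subtraction set {2, 3}):
g(0) = mex{} = 0
g(1) = mex{} = 0
g(2) = mex{0} = 1
g(3) = mex{0} = 1
g(4) = mex{0,1} = 2
g(5) = mex{1} = 0
g(6) = mex{1,2} = 0
g(7) = mex{0,2} = 1
So g(7) = 1.
The value of a disjunctive sum is the nim-sum of the parts.
Combined value = 1 XOR 0 XOR 1 = 0.

0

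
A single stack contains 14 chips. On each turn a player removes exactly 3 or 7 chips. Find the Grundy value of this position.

1

Grundy values for subtraction set {3, 7}:
k:     0  1  2  3  4  5  6  7  8  9 10 11 12 13 14
g(k):  0  0  0  1  1  1  0  2  2  1  0  0  0  1  1
So g(14) = 1.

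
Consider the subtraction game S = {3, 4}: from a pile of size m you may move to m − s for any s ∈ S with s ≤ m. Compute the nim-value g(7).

Build the Grundy sequence with g(k) = mex{g(k−s) : s ∈ {3, 4}, s ≤ k}:
k:     0  1  2  3  4  5  6  7
g(k):  0  0  0  1  1  1  2  0
So g(7) = 0.

0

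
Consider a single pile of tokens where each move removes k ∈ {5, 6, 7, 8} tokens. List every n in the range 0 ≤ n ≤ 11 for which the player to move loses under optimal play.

Compute g(0), g(1), … for moves {5, 6, 7, 8}:
g(0) = mex{} = 0
g(1) = mex{} = 0
g(2) = mex{} = 0
g(3) = mex{} = 0
g(4) = mex{} = 0
g(5) = mex{0} = 1
g(6) = mex{0} = 1
g(7) = mex{0} = 1
g(8) = mex{0} = 1
g(9) = mex{0} = 1
g(10) = mex{0,1} = 2
g(11) = mex{0,1} = 2
The P-positions (g = 0) in 0..11 are 0, 1, 2, 3, 4.

0, 1, 2, 3, 4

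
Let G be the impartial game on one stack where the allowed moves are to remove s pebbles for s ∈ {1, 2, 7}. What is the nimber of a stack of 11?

Grundy values for subtraction set {1, 2, 7}:
g(0) = mex{} = 0
g(1) = mex{0} = 1
g(2) = mex{0,1} = 2
g(3) = mex{1,2} = 0
g(4) = mex{0,2} = 1
g(5) = mex{0,1} = 2
g(6) = mex{1,2} = 0
g(7) = mex{0,2} = 1
g(8) = mex{0,1} = 2
g(9) = mex{1,2} = 0
g(10) = mex{0,2} = 1
g(11) = mex{0,1} = 2
So g(11) = 2.

2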